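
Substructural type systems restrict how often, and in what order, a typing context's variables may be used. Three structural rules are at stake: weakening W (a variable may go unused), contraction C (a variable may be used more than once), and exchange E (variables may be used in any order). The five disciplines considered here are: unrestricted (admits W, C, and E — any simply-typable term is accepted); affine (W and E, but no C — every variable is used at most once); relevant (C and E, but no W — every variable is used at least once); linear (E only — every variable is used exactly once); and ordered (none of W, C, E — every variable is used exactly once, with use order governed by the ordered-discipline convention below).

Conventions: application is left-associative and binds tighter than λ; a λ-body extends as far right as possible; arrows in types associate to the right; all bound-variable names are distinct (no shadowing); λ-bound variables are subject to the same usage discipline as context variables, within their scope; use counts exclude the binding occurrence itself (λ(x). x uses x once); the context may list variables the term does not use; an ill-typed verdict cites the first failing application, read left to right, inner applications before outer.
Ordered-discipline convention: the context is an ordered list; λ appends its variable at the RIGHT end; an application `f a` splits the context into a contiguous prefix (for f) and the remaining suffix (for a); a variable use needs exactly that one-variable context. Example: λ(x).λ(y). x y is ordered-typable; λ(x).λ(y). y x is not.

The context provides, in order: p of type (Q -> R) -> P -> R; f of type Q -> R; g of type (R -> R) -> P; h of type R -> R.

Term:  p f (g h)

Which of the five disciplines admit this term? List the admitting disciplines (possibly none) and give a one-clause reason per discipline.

accepted by: ordered, linear, affine, relevant, unrestricted
counts: p: 1×; f: 1×; g: 1×; h: 1×
uses in reading order: p, f, g, h
typing: ✓ — R
ordered: ✓, single-use (p, f, g, h), ordered derivation ok
linear: ✓, each of p, f, g, h used exactly once
affine: ✓, no duplicate uses among p, f, g, h
relevant: ✓, at least one use each (p, f, g, h)
unrestricted: ✓, simply typable at R; W, C, E all held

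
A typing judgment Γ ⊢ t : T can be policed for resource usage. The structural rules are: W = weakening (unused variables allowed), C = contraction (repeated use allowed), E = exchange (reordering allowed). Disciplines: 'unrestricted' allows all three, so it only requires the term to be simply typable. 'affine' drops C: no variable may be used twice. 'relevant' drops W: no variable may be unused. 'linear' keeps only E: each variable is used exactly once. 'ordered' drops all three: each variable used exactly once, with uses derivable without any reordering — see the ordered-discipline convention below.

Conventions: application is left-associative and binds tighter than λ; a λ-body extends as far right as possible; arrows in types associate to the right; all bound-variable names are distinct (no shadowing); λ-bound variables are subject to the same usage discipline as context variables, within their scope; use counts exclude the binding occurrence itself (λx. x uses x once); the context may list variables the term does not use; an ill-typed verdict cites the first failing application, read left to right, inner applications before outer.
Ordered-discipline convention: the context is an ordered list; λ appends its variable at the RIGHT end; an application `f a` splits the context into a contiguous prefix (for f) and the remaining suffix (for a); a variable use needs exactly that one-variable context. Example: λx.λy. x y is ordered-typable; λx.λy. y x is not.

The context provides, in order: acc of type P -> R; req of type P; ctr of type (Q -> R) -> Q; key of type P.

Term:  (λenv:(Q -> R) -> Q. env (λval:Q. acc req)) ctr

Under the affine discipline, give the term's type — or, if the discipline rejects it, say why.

term : Q
variable uses: acc=1, req=1, ctr=1, key=0, env (bound)=1, val (bound)=0
use order (left to right): env, acc, req, ctr
typing: well-typed at Q
summary: ordered ✗, linear ✗, affine ✓, relevant ✗, unrestricted ✓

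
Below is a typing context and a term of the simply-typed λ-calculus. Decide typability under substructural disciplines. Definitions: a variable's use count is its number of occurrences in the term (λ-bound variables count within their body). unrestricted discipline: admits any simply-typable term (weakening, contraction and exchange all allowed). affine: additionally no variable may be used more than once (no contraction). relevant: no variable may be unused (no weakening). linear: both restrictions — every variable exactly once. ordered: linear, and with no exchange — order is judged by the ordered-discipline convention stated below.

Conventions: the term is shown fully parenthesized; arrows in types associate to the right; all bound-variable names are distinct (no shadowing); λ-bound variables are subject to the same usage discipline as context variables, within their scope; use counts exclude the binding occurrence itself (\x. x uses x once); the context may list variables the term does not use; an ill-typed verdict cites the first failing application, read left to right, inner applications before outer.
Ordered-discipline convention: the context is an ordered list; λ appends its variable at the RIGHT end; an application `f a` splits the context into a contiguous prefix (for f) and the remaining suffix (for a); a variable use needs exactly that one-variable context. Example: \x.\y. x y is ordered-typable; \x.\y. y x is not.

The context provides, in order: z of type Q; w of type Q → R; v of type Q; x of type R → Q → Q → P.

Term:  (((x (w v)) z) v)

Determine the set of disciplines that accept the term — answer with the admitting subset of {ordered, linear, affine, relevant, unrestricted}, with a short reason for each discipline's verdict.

accepted by: relevant, unrestricted
variable uses: z ×1, w ×1, v ×2, x ×1
use order (left to right): x, w, v, z, v
typing: ✓ — P
ordered: ✗, uses contraction: v ×2
linear: ✗, uses contraction: v ×2
affine: ✗, uses contraction: v ×2
relevant: ✓, every one of z, w, v, x appears
unrestricted: ✓, simply typable at P; W, C, E all held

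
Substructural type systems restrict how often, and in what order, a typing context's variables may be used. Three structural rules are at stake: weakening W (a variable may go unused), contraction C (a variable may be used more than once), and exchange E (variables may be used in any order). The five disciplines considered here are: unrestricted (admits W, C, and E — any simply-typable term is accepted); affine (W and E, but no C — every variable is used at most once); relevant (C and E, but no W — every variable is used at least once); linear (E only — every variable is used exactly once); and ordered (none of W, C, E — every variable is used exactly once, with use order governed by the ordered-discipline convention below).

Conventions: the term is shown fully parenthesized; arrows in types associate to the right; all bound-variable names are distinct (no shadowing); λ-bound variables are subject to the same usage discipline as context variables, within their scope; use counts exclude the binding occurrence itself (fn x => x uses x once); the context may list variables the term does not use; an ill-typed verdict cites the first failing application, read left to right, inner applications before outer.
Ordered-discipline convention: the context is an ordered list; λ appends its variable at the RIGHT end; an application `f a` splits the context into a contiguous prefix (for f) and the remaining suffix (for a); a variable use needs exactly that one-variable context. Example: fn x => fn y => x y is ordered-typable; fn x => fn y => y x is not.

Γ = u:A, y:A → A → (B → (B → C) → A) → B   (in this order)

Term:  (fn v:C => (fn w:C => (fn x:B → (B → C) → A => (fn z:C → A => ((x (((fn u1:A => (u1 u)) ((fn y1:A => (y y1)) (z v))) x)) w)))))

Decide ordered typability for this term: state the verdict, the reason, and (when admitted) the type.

no — the type mismatch rejects it
usage: u=1; y=1; v [bound]=1; w [bound]=1; x [bound]=2; z [bound]=1; u1 [bound]=1; y1 [bound]=1
uses in reading order: x, u1, u, y, y1, z, v, x, w
typing: ill-typed: non-function type A applied to an argument
all disciplines: ordered ✗; linear ✗; affine ✗; relevant ✗; unrestricted ✗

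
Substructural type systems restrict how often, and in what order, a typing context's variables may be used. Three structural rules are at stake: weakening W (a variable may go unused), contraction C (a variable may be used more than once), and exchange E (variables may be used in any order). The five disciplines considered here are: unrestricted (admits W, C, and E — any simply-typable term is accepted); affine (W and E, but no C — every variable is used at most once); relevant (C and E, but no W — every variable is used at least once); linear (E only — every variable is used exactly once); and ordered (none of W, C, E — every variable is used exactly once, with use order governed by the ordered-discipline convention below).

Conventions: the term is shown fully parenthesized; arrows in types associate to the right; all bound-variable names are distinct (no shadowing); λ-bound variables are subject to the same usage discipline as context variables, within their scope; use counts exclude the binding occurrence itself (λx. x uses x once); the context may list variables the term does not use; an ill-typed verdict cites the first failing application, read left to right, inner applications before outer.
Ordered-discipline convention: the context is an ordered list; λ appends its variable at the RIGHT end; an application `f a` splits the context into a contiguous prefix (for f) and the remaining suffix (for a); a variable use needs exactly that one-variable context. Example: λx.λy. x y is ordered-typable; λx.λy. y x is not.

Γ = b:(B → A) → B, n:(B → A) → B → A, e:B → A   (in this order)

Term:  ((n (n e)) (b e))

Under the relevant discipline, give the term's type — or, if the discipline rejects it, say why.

term : A
variable uses: b: 1, n: 2, e: 2
uses in reading order: n, n, e, b, e
typing: well-typed — term : A
across the five disciplines: ordered ✗ | linear ✗ | affine ✗ | relevant ✓ | unrestricted ✓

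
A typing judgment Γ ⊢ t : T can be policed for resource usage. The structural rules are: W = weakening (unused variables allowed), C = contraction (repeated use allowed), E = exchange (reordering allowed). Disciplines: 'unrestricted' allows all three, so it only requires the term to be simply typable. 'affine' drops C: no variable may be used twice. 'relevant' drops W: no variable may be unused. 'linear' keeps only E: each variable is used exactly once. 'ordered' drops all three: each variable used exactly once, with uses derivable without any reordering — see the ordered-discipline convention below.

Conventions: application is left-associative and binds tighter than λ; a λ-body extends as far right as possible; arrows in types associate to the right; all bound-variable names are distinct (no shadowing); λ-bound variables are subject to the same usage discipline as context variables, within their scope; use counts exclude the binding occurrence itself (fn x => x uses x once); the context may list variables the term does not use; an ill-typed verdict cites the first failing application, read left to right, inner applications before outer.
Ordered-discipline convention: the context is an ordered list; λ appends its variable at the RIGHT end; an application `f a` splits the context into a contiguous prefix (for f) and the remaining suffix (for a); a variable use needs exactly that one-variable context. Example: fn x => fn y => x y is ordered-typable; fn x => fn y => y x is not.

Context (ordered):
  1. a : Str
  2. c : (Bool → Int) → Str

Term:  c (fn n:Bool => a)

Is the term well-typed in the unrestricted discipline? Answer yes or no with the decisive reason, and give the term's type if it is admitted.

no — the type mismatch rejects it
usage: a ×1, c ×1, n (bound) ×0
uses in reading order: c, a
typing: ill-typed: a function awaiting Bool → Int gets Bool → Str
summary: ordered ✗ · linear ✗ · affine ✗ · relevant ✗ · unrestricted ✗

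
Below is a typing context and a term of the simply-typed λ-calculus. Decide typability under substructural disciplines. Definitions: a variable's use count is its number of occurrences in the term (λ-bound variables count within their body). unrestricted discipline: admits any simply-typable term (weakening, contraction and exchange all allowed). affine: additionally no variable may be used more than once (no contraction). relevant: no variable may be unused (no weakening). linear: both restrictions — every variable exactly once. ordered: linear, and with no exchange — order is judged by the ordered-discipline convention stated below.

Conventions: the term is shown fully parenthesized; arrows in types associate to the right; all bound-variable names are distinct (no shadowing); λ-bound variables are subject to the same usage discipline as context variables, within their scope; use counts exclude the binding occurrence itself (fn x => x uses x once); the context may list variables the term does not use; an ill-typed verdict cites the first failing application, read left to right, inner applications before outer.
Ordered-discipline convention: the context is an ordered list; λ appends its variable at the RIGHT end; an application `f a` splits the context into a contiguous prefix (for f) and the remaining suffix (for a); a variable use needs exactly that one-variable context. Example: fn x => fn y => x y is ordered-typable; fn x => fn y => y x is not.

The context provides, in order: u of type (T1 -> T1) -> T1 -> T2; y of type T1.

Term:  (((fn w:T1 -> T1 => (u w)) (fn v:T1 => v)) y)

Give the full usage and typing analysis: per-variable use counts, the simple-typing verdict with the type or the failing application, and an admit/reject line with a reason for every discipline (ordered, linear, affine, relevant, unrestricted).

use counts: u: 1; y: 1; w (λ-bound): 1; v (λ-bound): 1
uses in reading order: u, w, v, y
typing: well-typed — term : T2
ordered: ✓ — u, y, w, v: once each, no exchange needed
linear: ✓ — u, y, w, v: one use apiece
affine: ✓ — u, y, w, v: no repeats, contraction unneeded
relevant: ✓ — none of u, y, w, v goes unused
unrestricted: ✓ — well-typed at T2; no restrictions here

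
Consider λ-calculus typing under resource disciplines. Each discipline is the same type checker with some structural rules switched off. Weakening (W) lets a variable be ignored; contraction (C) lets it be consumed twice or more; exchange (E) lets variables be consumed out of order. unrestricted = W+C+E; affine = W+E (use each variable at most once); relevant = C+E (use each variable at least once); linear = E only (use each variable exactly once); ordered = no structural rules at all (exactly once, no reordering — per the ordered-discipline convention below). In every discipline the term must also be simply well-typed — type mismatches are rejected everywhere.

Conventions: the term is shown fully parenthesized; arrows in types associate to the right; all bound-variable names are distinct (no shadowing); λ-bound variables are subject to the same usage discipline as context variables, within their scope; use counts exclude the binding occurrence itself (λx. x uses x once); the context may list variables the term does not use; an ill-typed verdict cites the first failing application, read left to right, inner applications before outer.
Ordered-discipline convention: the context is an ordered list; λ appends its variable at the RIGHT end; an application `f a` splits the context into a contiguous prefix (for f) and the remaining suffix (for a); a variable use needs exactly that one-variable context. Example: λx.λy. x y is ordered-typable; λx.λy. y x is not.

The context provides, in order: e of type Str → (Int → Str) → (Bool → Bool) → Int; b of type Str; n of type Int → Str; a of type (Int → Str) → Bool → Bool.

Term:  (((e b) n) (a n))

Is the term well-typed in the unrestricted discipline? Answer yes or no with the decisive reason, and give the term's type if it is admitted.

yes — type-checks (Int) and nothing is barred; term : Int
usage: e: 1×; b: 1×; n: 2×; a: 1×
uses in reading order: e, b, n, a, n
typing: well-typed at Int
across the five disciplines: ordered ✗; linear ✗; affine ✗; relevant ✓; unrestricted ✓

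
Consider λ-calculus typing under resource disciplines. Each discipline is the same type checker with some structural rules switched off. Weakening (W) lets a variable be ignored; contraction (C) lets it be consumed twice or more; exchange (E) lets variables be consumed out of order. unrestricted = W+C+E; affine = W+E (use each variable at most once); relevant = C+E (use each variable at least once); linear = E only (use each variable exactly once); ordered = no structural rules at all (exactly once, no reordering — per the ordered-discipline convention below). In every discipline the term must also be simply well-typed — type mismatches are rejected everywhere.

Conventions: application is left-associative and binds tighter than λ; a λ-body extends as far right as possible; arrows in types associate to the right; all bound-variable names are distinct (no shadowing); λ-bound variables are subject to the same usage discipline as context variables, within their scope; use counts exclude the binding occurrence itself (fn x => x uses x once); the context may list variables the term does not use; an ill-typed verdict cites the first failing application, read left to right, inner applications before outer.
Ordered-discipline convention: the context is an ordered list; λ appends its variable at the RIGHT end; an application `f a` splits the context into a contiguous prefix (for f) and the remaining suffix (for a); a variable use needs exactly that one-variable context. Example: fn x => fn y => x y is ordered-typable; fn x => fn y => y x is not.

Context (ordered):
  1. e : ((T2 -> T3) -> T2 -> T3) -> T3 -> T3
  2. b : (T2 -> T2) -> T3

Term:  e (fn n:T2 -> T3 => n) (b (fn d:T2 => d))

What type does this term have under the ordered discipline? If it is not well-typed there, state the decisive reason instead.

term : T3
usage: e ×1, b ×1, n (λ-bound) ×1, d (λ-bound) ×1
use order (left to right): e, n, b, d
typing: well-typed — term : T3
all disciplines: ordered ✓ | linear ✓ | affine ✓ | relevant ✓ | unrestricted ✓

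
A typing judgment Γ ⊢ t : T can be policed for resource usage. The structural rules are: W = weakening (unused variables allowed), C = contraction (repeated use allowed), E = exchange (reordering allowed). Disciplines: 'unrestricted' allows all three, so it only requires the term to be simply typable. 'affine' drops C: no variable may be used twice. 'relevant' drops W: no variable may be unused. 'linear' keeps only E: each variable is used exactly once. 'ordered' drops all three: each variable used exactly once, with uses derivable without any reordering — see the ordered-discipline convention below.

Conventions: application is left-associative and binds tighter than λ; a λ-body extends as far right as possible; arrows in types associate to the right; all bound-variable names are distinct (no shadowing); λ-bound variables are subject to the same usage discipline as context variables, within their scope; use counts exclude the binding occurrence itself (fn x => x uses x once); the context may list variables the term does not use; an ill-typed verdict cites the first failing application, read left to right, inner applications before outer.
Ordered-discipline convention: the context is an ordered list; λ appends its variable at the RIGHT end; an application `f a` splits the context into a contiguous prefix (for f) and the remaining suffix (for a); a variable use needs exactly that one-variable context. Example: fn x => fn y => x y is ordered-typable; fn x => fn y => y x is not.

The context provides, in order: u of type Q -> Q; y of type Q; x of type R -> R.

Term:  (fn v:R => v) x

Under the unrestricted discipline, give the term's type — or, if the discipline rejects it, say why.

not well-typed under unrestricted — a type mismatch blocks all five
variable uses: u: 0, y: 0, x: 1, v (λ-bound): 1
order of uses: v, x
typing: ill-typed: a function awaiting R gets R -> R
per-discipline verdicts: ordered ✗, linear ✗, affine ✗, relevant ✗, unrestricted ✗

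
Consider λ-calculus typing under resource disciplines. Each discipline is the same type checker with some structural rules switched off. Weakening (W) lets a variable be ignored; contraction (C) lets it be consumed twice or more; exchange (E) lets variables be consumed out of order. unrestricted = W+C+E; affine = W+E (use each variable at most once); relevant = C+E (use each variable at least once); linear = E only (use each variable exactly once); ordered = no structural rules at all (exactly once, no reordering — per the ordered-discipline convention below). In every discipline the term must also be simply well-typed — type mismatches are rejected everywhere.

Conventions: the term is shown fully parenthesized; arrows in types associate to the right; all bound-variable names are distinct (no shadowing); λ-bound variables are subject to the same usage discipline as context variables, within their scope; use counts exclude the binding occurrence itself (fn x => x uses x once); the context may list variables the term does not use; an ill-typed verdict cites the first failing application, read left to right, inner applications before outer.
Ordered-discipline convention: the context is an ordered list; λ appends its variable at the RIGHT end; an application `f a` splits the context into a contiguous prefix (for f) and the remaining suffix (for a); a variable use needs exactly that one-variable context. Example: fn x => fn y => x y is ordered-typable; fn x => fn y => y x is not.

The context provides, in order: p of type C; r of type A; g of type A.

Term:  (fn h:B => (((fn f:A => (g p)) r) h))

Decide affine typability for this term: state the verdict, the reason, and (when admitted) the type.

no — not simply typable
counts: p: 1, r: 1, g: 1, h [bound]: 1, f [bound]: 0
use order (left to right): g, p, r, h
typing: ill-typed: non-arrow in function slot: A
across the five disciplines: ordered ✗ | linear ✗ | affine ✗ | relevant ✗ | unrestricted ✗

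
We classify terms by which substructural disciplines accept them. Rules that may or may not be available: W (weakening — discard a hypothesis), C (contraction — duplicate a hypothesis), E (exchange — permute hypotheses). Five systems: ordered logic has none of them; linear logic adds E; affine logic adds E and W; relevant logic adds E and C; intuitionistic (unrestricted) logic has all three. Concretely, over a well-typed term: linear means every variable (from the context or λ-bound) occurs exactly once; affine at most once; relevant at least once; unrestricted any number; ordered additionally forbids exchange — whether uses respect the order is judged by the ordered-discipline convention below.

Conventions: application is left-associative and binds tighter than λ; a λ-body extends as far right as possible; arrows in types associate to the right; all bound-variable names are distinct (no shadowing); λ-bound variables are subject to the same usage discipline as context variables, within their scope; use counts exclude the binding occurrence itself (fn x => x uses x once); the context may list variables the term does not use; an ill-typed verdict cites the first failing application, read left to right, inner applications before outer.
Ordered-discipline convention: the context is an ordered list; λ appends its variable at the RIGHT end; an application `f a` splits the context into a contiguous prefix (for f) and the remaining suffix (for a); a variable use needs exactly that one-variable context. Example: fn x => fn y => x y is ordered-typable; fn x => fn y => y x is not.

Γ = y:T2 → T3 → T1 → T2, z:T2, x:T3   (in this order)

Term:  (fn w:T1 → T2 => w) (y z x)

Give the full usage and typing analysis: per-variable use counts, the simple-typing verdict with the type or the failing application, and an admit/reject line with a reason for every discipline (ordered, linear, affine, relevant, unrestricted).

use counts: y=1, z=1, x=1, w (λ-bound)=1
uses in reading order: w, y, z, x
typing: well-typed at T1 → T2
ordered: ✓, single-use (y, z, x, w), ordered derivation ok
linear: ✓, exactly-once usage across y, z, x, w
affine: ✓, at most one use each (y, z, x, w)
relevant: ✓, y, z, x, w: all used, weakening unneeded
unrestricted: ✓, type-checks (T1 → T2) and nothing is barred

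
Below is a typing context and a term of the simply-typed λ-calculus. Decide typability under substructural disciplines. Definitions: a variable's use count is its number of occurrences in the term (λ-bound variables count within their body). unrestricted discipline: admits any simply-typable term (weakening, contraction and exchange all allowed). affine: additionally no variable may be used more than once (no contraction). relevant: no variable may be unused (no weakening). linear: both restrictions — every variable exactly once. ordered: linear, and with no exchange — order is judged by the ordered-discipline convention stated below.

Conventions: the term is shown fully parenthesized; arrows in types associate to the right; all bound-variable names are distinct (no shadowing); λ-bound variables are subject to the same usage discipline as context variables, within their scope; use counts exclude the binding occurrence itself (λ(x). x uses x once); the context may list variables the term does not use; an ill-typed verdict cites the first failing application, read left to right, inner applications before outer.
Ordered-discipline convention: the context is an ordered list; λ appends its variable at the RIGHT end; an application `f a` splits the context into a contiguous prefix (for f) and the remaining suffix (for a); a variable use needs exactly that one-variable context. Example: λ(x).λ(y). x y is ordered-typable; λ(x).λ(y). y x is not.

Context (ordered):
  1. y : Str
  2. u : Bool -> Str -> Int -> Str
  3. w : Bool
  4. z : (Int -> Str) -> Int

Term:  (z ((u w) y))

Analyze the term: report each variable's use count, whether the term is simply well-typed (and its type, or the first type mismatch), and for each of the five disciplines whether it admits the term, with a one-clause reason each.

counts: y: 1; u: 1; w: 1; z: 1
use order (left to right): z, u, w, y
typing: ✓ — Int
ordered: ✗, needs exchange: uses follow z, u, w, y
linear: ✓, single use per variable (y, u, w, z)
affine: ✓, at most one use each (y, u, w, z)
relevant: ✓, every one of y, u, w, z appears
unrestricted: ✓, simply typable at Int; W, C, E all held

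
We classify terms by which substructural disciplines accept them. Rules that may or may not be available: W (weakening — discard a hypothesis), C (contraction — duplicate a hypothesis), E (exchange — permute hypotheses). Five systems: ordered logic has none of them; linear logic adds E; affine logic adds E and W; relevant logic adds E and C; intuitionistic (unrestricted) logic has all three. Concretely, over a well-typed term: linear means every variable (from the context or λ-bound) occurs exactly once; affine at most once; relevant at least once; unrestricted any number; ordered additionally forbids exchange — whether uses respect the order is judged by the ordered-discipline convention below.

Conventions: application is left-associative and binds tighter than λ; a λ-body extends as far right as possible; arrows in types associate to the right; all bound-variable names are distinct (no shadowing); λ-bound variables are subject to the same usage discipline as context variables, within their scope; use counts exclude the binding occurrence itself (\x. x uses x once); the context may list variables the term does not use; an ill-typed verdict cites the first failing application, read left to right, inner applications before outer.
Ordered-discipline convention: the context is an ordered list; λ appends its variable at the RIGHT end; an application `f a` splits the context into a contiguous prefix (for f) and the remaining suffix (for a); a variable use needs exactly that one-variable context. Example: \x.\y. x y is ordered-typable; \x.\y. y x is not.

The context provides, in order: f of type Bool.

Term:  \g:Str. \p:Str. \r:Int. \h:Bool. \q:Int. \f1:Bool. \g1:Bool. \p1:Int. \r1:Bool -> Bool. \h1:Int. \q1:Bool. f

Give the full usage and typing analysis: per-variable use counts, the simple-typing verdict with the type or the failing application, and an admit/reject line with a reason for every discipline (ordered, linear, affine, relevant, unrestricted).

usage: f=1, g (bound)=0, p (bound)=0, r (bound)=0, h (bound)=0, q (bound)=0, f1 (bound)=0, g1 (bound)=0, p1 (bound)=0, r1 (bound)=0, h1 (bound)=0, q1 (bound)=0
order of uses: f
typing: the term checks, with type Str -> Str -> Int -> Bool -> Int -> Bool -> Bool -> Int -> (Bool -> Bool) -> Int -> Bool -> Bool
ordered: ✗ — g, p, r, h, q, f1, g1, p1, r1, h1, q1 never used (weakening)
linear: ✗ — g, p, r, h, q, f1, g1, p1, r1, h1, q1 never used (weakening)
affine: ✓ — at most one use each (f, g, p, r, h, q, f1, g1, p1, r1, h1, q1)
relevant: ✗ — g, p, r, h, q, f1, g1, p1, r1, h1, q1 never used (weakening)
unrestricted: ✓ — typability at Str -> Str -> Int -> Bool -> Int -> Bool -> Bool -> Int -> (Bool -> Bool) -> Int -> Bool -> Bool is all that's needed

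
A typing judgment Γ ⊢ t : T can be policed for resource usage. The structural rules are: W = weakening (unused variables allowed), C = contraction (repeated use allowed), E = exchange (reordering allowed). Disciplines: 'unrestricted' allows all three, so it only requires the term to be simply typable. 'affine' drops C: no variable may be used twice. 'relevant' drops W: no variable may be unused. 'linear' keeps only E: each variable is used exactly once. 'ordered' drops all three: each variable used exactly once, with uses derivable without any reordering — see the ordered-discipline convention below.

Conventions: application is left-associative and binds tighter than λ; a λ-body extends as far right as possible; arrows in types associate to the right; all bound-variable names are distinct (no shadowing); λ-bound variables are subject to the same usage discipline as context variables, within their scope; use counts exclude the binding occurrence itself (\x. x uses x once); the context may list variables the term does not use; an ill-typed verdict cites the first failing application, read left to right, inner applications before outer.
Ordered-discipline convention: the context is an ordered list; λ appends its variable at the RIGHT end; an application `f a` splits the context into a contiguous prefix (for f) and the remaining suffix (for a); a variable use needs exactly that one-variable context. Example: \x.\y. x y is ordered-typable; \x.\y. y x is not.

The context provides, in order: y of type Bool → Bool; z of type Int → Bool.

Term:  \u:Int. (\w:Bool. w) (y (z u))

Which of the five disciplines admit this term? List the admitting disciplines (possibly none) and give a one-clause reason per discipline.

admitting disciplines: ordered, linear, affine, relevant, unrestricted
use counts: y=1, z=1, u [bound]=1, w [bound]=1
use order (left to right): w, y, z, u
typing: well-typed — term : Int → Bool
ordered: ✓ — one use each (y, z, u, w); ordered split holds
linear: ✓ — exactly-once usage across y, z, u, w
affine: ✓ — at most one use each (y, z, u, w)
relevant: ✓ — y, z, u, w: all used, weakening unneeded
unrestricted: ✓ — typability at Int → Bool is all that's needed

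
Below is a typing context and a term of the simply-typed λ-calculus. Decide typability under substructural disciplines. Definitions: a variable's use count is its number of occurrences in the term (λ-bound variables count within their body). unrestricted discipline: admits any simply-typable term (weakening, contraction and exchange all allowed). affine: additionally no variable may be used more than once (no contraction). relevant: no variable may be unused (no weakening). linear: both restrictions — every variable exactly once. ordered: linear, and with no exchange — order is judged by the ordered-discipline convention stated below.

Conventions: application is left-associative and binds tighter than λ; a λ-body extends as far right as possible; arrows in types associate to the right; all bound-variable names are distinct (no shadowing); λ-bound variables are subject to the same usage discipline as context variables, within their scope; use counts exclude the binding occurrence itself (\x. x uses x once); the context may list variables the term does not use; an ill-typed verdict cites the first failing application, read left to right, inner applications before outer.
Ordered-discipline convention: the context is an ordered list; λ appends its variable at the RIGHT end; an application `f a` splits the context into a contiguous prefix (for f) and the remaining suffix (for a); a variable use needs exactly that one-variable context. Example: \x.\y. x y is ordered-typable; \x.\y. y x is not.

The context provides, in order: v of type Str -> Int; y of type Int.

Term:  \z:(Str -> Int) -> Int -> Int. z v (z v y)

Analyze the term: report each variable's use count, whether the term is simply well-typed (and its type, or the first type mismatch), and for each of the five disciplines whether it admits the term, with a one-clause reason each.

usage: v: 2, y: 1, z (bound): 2
use order (left to right): z, v, z, v, y
typing: ✓ — ((Str -> Int) -> Int -> Int) -> Int
ordered: ✗ — repeated use of v ×2, z ×2
linear: ✗ — repeated use of v ×2, z ×2
affine: ✗ — repeated use of v ×2, z ×2
relevant: ✓ — none of v, y, z goes unused
unrestricted: ✓ — typability at ((Str -> Int) -> Int -> Int) -> Int is all that's needed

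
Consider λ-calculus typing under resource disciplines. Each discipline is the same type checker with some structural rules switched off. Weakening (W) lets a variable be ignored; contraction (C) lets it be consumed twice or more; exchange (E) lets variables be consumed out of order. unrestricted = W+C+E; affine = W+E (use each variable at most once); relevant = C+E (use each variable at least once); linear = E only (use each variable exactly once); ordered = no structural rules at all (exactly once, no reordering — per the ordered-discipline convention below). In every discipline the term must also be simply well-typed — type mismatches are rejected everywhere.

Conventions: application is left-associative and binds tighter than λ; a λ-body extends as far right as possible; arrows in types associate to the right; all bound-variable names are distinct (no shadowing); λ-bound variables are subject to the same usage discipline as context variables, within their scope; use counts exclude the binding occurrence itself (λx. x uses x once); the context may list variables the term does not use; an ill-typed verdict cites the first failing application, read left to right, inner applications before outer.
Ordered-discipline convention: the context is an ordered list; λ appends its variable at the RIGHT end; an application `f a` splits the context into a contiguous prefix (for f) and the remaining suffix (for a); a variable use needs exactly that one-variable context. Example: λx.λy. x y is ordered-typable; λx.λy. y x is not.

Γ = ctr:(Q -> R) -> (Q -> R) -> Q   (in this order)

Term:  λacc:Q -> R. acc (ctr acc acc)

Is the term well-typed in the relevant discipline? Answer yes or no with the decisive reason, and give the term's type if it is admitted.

yes — none of ctr, acc goes unused; term : (Q -> R) -> R
variable uses: ctr ×1; acc (bound) ×3
order of uses: acc, ctr, acc, acc
typing: well-typed — term : (Q -> R) -> R
all disciplines: ordered ✗; linear ✗; affine ✗; relevant ✓; unrestricted ✓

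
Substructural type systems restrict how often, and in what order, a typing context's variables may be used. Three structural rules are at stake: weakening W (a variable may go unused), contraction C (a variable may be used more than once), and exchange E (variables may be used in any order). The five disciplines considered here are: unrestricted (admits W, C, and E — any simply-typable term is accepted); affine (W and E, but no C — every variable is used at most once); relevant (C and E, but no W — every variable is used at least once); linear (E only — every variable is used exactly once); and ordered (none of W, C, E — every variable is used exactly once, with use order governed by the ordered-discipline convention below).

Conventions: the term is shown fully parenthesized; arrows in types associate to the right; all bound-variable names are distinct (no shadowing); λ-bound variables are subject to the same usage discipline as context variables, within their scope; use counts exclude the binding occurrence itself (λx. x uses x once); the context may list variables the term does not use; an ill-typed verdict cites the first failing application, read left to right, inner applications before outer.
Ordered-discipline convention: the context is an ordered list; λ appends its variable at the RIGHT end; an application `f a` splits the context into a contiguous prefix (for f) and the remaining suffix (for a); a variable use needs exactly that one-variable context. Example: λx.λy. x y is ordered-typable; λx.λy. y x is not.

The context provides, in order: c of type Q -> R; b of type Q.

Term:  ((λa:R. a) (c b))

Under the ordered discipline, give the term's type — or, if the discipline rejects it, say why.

term : R
usage: c ×1, b ×1, a (λ-bound) ×1
left-to-right use order: a, c, b
typing: well-typed at R
all disciplines: ordered ✓; linear ✓; affine ✓; relevant ✓; unrestricted ✓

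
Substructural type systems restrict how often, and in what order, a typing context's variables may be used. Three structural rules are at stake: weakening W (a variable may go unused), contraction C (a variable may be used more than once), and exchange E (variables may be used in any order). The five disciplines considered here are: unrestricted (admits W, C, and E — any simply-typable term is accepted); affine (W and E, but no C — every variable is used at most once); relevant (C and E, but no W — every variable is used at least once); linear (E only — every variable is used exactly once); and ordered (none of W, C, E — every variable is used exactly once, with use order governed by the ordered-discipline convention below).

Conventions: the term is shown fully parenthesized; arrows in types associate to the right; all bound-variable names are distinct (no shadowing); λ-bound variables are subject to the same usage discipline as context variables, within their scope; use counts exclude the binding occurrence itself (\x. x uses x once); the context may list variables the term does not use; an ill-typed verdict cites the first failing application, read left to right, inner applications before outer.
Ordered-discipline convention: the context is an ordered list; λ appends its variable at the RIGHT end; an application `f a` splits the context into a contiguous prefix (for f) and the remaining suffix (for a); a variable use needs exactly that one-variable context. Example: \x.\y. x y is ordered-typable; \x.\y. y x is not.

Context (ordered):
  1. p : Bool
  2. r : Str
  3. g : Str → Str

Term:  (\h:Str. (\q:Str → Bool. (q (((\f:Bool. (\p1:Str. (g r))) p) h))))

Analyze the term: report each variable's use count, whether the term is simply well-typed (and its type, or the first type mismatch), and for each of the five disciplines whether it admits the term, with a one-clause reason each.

use counts: p ×1; r ×1; g ×1; h (λ-bound) ×1; q (λ-bound) ×1; f (λ-bound) ×0; p1 (λ-bound) ×0
order of uses: q, g, r, p, h
typing: ✓ — Str → (Str → Bool) → Bool
ordered: ✗, needs weakening: f, p1 unused
linear: ✗, needs weakening: f, p1 unused
affine: ✓, no duplicate uses among p, r, g, h, q, f, p1
relevant: ✗, needs weakening: f, p1 unused
unrestricted: ✓, typability at Str → (Str → Bool) → Bool is all that's needed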